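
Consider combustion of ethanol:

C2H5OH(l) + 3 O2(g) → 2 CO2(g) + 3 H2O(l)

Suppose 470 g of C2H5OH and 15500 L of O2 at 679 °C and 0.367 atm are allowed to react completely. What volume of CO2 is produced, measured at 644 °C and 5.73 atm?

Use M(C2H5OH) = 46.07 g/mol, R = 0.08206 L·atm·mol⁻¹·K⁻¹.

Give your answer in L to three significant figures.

268 L

n(C2H5OH) = 470 / 46.07 = 10.20 mol
n(O2) = PV/RT = (0.367 × 15500) / (0.08206 × 952.15) = 72.80 mol
For 10.20 mol C2H5OH, stoichiometry requires (3/1) × 10.20 = 30.60 mol O2; 72.80 mol is available, so C2H5OH is limiting.
n(CO2) = (2/1) × 10.20 = 20.40 mol
V(CO2) = nRT/P = 20.40 × 0.08206 × 917.15 / 5.73 = 267.9 L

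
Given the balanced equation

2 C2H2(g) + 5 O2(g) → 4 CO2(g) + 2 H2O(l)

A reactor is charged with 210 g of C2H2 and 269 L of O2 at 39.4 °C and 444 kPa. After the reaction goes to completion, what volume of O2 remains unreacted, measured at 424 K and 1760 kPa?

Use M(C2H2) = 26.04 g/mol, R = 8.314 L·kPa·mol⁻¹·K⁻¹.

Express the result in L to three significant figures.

51.7 L

n(C2H2) = 210 / 26.04 = 8.065 mol
n(O2) = PV/RT = (444 × 269) / (8.314 × 312.55) = 45.96 mol
For 8.065 mol C2H2, stoichiometry requires (5/2) × 8.065 = 20.16 mol O2; 45.96 mol is available, so C2H2 is limiting.
n(O2) consumed = (5/2) × 8.065 = 20.16 mol; remaining = 45.96 − 20.16 = 25.80 mol
V(O2) = nRT/P = 25.80 × 8.314 × 424 / 1760 = 51.68 L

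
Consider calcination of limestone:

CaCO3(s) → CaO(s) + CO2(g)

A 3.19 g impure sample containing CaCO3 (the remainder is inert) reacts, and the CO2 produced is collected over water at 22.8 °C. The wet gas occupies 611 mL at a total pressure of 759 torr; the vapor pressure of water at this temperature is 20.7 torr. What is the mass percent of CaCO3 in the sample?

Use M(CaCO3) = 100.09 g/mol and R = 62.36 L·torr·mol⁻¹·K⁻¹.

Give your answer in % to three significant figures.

76.7 %

P(CO2) = 759 − 20.7 = 738.3 torr
n(CO2) = PV/RT = (738.3 × 0.6110) / (62.36 × 295.95) = 0.02444 mol
n(CaCO3) = (1/1) × 0.02444 = 0.02444 mol
m(CaCO3) = 0.02444 × 100.09 = 2.446 g
%CaCO3 = 2.446 / 3.19 × 100 = 76.68%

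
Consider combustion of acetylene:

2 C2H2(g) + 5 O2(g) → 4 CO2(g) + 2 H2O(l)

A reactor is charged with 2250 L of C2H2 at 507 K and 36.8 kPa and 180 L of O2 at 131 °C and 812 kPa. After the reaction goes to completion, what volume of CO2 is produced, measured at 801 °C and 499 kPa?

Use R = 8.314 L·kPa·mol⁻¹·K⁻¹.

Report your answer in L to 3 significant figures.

n(C2H2) = PV/RT = (36.8 × 2250) / (8.314 × 507) = 19.64 mol
n(O2) = PV/RT = (812 × 180) / (8.314 × 404.15) = 43.50 mol
For 19.64 mol C2H2, stoichiometry requires (5/2) × 19.64 = 49.10 mol O2; 43.50 mol is available, so O2 is limiting.
n(CO2) = (4/5) × 43.50 = 34.80 mol
V(CO2) = nRT/P = 34.80 × 8.314 × 1074.15 / 499 = 622.8 L

623 L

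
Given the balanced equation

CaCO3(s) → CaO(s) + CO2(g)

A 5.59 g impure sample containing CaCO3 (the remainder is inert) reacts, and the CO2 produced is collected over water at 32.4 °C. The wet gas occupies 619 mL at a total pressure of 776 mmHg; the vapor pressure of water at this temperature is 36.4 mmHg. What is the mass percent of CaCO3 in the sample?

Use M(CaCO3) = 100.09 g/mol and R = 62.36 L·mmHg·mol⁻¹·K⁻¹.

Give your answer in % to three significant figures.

43.0 %

P(CO2) = 776 − 36.4 = 739.6 mmHg
n(CO2) = PV/RT = (739.6 × 0.6190) / (62.36 × 305.55) = 0.02403 mol
n(CaCO3) = (1/1) × 0.02403 = 0.02403 mol
m(CaCO3) = 0.02403 × 100.09 = 2.405 g
%CaCO3 = 2.405 / 5.59 × 100 = 43.02%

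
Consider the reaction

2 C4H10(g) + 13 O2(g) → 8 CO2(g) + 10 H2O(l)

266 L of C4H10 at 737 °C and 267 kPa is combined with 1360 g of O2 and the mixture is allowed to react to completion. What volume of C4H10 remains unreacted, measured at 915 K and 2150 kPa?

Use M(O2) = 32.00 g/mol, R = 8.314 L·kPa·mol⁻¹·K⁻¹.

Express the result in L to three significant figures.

6.79 L

n(C4H10) = PV/RT = (267 × 266) / (8.314 × 1010.15) = 8.457 mol
n(O2) = 1360 / 32.00 = 42.50 mol
For 8.457 mol C4H10, stoichiometry requires (13/2) × 8.457 = 54.97 mol O2; 42.50 mol is available, so O2 is limiting.
n(C4H10) consumed = (2/13) × 42.50 = 6.538 mol; remaining = 8.457 − 6.538 = 1.919 mol
V(C4H10) = nRT/P = 1.919 × 8.314 × 915 / 2150 = 6.790 L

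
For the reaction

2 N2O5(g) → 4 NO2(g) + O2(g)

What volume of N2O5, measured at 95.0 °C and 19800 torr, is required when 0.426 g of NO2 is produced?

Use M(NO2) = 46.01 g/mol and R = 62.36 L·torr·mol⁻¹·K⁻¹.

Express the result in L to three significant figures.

0.00537 L

n(NO2) = 0.4260 / 46.01 = 0.009259 mol
n(N2O5) = (2/4) × 0.009259 = 0.004629 mol
V = nRT/P = 0.004629 × 62.36 × 368.15 / 19800 = 0.005367 L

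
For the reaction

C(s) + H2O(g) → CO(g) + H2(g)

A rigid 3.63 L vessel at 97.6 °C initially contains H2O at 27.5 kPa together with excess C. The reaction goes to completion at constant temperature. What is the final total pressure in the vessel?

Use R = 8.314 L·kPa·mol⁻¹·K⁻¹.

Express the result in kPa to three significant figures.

At constant T and V, P ∝ n(gas): 1 mol gas → 2 mol gas.
P_final = (2/1) × 27.5 = 55.00 kPa

55.0 kPa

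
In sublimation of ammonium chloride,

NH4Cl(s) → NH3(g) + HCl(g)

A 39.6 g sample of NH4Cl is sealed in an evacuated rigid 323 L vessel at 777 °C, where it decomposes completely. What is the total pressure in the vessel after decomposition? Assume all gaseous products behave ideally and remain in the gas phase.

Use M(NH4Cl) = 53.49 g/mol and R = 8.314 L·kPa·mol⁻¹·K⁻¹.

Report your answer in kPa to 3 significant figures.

n(NH4Cl) = 39.6 / 53.49 = 0.7403 mol
n(gas produced) = (2/1) × 0.7403 = 1.481 mol
P = nRT/V = 1.481 × 8.314 × 1050.15 / 323 = 40.03 kPa

40.0 kPa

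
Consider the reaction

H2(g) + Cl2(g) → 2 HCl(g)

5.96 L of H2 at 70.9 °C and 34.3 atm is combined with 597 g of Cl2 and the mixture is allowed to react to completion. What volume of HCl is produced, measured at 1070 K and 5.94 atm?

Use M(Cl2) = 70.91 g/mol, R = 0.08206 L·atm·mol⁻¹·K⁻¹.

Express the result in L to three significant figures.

n(H2) = PV/RT = (34.3 × 5.96) / (0.08206 × 344.05) = 7.241 mol
n(Cl2) = 597 / 70.91 = 8.419 mol
For 7.241 mol H2, stoichiometry requires (1/1) × 7.241 = 7.241 mol Cl2; 8.419 mol is available, so H2 is limiting.
n(HCl) = (2/1) × 7.241 = 14.48 mol
V(HCl) = nRT/P = 14.48 × 0.08206 × 1070 / 5.94 = 214.0 L

214 L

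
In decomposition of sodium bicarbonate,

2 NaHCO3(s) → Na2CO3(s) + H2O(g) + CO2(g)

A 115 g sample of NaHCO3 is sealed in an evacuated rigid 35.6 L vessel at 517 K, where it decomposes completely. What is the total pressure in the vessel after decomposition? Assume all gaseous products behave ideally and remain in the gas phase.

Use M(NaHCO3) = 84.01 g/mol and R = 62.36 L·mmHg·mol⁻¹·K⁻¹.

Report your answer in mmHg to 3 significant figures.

n(NaHCO3) = 115 / 84.01 = 1.369 mol
n(gas produced) = (2/2) × 1.369 = 1.369 mol
P = nRT/V = 1.369 × 62.36 × 517 / 35.6 = 1240 mmHg

1240 mmHg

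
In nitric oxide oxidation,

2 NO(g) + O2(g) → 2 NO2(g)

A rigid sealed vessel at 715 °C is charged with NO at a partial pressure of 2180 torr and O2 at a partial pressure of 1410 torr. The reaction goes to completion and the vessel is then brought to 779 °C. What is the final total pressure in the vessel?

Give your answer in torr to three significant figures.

2660 torr

With V and T fixed, P_i ∝ n_i, so the mole ratios apply directly to partial pressures at 715 °C.
P(O2) required for 2180 torr of NO = (1/2) × 2180 = 1090 torr; available 1410 torr, so NO is limiting.
P(O2) remaining = 1410 − (1/2) × 2180 = 320.0 torr
P(gaseous products) = (2)/2 × 2180 = 2180 torr
P_total at 715 °C = 320.0 + 2180 = 2500 torr
Scaling to 779 °C: P = 2500 × 1052.15/988.15 = 2662 torr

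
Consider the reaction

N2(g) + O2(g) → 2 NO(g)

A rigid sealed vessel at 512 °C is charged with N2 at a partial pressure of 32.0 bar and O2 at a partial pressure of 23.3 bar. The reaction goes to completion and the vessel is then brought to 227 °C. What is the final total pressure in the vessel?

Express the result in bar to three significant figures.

Because the vessel is rigid and T is held at 512 °C, work the stoichiometry in partial pressures (P_i = n_iRT/V).
P(O2) required for 32.0 bar of N2 = (1/1) × 32.0 = 32.00 bar; available 23.3 bar, so O2 is limiting.
P(N2) remaining = 32.0 − (1/1) × 23.3 = 8.700 bar
P(gaseous products) = (2)/1 × 23.3 = 46.60 bar
P_total at 512 °C = 8.700 + 46.60 = 55.30 bar
Scaling to 227 °C: P = 55.30 × 500.15/785.15 = 35.23 bar

35.2 bar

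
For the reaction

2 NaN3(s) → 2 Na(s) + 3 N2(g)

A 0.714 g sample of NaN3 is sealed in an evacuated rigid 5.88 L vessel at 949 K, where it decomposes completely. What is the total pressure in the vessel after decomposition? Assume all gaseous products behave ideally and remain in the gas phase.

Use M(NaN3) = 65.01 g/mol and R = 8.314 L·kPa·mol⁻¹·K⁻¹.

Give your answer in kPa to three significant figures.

n(NaN3) = 0.714 / 65.01 = 0.01098 mol
n(gas produced) = (3/2) × 0.01098 = 0.01647 mol
P = nRT/V = 0.01647 × 8.314 × 949 / 5.88 = 22.10 kPa

22.1 kPa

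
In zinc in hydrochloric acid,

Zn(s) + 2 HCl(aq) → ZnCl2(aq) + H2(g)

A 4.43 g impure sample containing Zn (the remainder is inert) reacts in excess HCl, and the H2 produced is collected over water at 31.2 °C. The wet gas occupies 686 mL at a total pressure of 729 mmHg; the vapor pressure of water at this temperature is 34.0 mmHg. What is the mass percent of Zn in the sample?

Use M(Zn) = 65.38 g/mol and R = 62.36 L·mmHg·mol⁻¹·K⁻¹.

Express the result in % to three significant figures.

P(H2) = 729 − 34.0 = 695.0 mmHg
n(H2) = PV/RT = (695.0 × 0.6860) / (62.36 × 304.35) = 0.02512 mol
n(Zn) = (1/1) × 0.02512 = 0.02512 mol
m(Zn) = 0.02512 × 65.38 = 1.642 g
%Zn = 1.642 / 4.43 × 100 = 37.07%

37.1 %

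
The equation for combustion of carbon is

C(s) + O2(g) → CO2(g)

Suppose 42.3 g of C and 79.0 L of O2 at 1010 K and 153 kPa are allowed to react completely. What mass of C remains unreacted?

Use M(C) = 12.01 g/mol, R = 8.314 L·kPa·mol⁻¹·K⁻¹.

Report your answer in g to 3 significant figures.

25.0 g

n(C) = 42.3 / 12.01 = 3.522 mol
n(O2) = PV/RT = (153 × 79.0) / (8.314 × 1010) = 1.439 mol
For 3.522 mol C, stoichiometry requires (1/1) × 3.522 = 3.522 mol O2; 1.439 mol is available, so O2 is limiting.
n(C) consumed = (1/1) × 1.439 = 1.439 mol; remaining = 3.522 − 1.439 = 2.083 mol
m(C) = 2.083 × 12.01 = 25.02 g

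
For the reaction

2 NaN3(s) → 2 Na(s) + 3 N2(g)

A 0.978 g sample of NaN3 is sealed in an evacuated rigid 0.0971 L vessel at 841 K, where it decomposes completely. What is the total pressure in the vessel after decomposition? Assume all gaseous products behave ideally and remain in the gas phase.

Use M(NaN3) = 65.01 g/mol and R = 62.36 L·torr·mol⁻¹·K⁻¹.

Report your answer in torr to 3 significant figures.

n(NaN3) = 0.978 / 65.01 = 0.01504 mol
n(gas produced) = (3/2) × 0.01504 = 0.02256 mol
P = nRT/V = 0.02256 × 62.36 × 841 / 0.0971 = 12180 torr

12200 torr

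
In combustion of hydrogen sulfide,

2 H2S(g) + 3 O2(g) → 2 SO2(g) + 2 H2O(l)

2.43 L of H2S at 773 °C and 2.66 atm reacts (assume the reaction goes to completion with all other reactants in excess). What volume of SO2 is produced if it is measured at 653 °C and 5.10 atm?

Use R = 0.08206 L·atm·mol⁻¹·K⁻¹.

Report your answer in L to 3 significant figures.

1.12 L

n(H2S) = PV/RT = (2.66 × 2.43) / (0.08206 × 1046.15) = 0.07529 mol
n(SO2) = (2/2) × 0.07529 = 0.07529 mol
V = nRT/P = 0.07529 × 0.08206 × 926.15 / 5.10 = 1.122 L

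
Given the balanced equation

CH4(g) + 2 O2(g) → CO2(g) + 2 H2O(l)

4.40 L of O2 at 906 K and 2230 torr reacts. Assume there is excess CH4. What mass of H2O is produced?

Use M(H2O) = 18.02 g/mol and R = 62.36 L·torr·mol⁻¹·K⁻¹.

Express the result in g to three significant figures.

n(O2) = PV/RT = (2230 × 4.40) / (62.36 × 906) = 0.1737 mol
n(H2O) = (2/2) × 0.1737 = 0.1737 mol
m(H2O) = 0.1737 × 18.02 = 3.130 g

3.13 g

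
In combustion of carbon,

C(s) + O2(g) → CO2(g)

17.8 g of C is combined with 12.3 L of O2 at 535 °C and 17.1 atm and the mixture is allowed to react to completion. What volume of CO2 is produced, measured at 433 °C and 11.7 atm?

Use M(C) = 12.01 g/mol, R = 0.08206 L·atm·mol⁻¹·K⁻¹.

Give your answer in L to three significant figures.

7.34 L

n(C) = 17.8 / 12.01 = 1.482 mol
n(O2) = PV/RT = (17.1 × 12.3) / (0.08206 × 808.15) = 3.172 mol
For 1.482 mol C, stoichiometry requires (1/1) × 1.482 = 1.482 mol O2; 3.172 mol is available, so C is limiting.
n(CO2) = (1/1) × 1.482 = 1.482 mol
V(CO2) = nRT/P = 1.482 × 0.08206 × 706.15 / 11.7 = 7.340 L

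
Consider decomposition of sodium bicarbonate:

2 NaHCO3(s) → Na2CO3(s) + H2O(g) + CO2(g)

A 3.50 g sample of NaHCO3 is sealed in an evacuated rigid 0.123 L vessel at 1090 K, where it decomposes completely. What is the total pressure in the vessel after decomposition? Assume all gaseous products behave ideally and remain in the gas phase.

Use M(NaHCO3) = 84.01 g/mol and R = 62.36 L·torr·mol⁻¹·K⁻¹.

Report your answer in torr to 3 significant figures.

23000 torr

n(NaHCO3) = 3.50 / 84.01 = 0.04166 mol
n(gas produced) = (2/2) × 0.04166 = 0.04166 mol
P = nRT/V = 0.04166 × 62.36 × 1090 / 0.123 = 23020 torr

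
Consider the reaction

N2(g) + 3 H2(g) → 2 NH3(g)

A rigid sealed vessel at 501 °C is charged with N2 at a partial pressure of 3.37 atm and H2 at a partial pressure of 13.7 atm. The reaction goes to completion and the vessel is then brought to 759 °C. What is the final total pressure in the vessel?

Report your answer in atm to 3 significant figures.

13.8 atm

At constant V, partial pressures at 501 °C are proportional to moles, so apply stoichiometry directly to pressures.
P(H2) required for 3.37 atm of N2 = (3/1) × 3.37 = 10.11 atm; available 13.7 atm, so N2 is limiting.
P(H2) remaining = 13.7 − (3/1) × 3.37 = 3.590 atm
P(gaseous products) = (2)/1 × 3.37 = 6.740 atm
P_total at 501 °C = 3.590 + 6.740 = 10.33 atm
Scaling to 759 °C: P = 10.33 × 1032.15/774.15 = 13.77 atm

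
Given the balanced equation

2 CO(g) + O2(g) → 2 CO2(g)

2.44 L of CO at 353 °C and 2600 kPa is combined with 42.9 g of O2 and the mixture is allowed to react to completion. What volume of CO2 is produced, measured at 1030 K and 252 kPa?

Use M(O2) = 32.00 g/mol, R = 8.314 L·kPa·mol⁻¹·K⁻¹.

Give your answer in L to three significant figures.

41.4 L

n(CO) = PV/RT = (2600 × 2.44) / (8.314 × 626.15) = 1.219 mol
n(O2) = 42.9 / 32.00 = 1.341 mol
For 1.219 mol CO, stoichiometry requires (1/2) × 1.219 = 0.6095 mol O2; 1.341 mol is available, so CO is limiting.
n(CO2) = (2/2) × 1.219 = 1.219 mol
V(CO2) = nRT/P = 1.219 × 8.314 × 1030 / 252 = 41.42 L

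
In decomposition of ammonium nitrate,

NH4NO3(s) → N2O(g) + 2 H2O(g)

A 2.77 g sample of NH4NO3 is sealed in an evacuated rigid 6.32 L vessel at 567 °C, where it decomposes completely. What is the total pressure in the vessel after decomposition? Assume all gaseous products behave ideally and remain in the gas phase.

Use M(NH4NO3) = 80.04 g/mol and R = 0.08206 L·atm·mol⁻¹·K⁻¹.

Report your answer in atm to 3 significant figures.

n(NH4NO3) = 2.77 / 80.04 = 0.03461 mol
n(gas produced) = (3/1) × 0.03461 = 0.1038 mol
P = nRT/V = 0.1038 × 0.08206 × 840.15 / 6.32 = 1.132 atm

1.13 atm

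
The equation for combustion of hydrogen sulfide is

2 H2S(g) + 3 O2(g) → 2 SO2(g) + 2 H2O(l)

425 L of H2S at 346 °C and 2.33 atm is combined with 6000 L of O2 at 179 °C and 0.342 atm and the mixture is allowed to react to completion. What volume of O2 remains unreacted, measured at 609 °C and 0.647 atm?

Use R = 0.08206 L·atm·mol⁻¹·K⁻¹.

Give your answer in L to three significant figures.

2920 L

n(H2S) = PV/RT = (2.33 × 425) / (0.08206 × 619.15) = 19.49 mol
n(O2) = PV/RT = (0.342 × 6000) / (0.08206 × 452.15) = 55.30 mol
For 19.49 mol H2S, stoichiometry requires (3/2) × 19.49 = 29.23 mol O2; 55.30 mol is available, so H2S is limiting.
n(O2) consumed = (3/2) × 19.49 = 29.23 mol; remaining = 55.30 − 29.23 = 26.07 mol
V(O2) = nRT/P = 26.07 × 0.08206 × 882.15 / 0.647 = 2917 L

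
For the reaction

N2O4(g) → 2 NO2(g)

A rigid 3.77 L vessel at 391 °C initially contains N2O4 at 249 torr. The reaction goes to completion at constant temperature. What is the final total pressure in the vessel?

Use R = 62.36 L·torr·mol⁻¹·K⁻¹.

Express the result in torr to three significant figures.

At constant T and V, P ∝ n(gas): 1 mol gas → 2 mol gas.
P_final = (2/1) × 249 = 498.0 torr

498 torr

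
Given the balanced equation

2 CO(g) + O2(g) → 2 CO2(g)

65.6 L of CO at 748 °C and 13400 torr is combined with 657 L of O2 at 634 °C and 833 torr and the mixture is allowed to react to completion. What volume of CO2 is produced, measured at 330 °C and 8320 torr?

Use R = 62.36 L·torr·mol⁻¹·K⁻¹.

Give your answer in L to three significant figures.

62.4 L

n(CO) = PV/RT = (13400 × 65.6) / (62.36 × 1021.15) = 13.80 mol
n(O2) = PV/RT = (833 × 657) / (62.36 × 907.15) = 9.674 mol
For 13.80 mol CO, stoichiometry requires (1/2) × 13.80 = 6.900 mol O2; 9.674 mol is available, so CO is limiting.
n(CO2) = (2/2) × 13.80 = 13.80 mol
V(CO2) = nRT/P = 13.80 × 62.36 × 603.15 / 8320 = 62.39 L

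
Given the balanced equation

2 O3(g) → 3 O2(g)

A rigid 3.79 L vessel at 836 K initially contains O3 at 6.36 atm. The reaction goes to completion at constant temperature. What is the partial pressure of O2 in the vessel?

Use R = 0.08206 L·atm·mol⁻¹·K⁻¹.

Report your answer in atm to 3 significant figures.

n(O3)₀ = PV/RT = (6.36 × 3.79) / (0.08206 × 836) = 0.3514 mol
n(O2) = (3/2) × 0.3514 = 0.5271 mol
P(O2) = nRT/V = 0.5271 × 0.08206 × 836 / 3.79 = 9.541 atm

9.54 atm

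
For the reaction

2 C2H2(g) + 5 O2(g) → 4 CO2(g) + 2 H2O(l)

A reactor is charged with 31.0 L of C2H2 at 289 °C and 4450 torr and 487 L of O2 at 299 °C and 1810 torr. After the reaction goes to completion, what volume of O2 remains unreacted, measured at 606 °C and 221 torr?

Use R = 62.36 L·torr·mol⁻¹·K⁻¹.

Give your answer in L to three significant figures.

n(C2H2) = PV/RT = (4450 × 31.0) / (62.36 × 562.15) = 3.935 mol
n(O2) = PV/RT = (1810 × 487) / (62.36 × 572.15) = 24.71 mol
For 3.935 mol C2H2, stoichiometry requires (5/2) × 3.935 = 9.838 mol O2; 24.71 mol is available, so C2H2 is limiting.
n(O2) consumed = (5/2) × 3.935 = 9.838 mol; remaining = 24.71 − 9.838 = 14.87 mol
V(O2) = nRT/P = 14.87 × 62.36 × 879.15 / 221 = 3689 L

3690 L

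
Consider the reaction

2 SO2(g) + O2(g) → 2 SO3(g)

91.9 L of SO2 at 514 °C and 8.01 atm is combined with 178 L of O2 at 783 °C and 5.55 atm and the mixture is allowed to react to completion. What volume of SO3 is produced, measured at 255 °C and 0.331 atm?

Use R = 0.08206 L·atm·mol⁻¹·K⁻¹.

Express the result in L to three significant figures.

n(SO2) = PV/RT = (8.01 × 91.9) / (0.08206 × 787.15) = 11.40 mol
n(O2) = PV/RT = (5.55 × 178) / (0.08206 × 1056.15) = 11.40 mol
For 11.40 mol SO2, stoichiometry requires (1/2) × 11.40 = 5.700 mol O2; 11.40 mol is available, so SO2 is limiting.
n(SO3) = (2/2) × 11.40 = 11.40 mol
V(SO3) = nRT/P = 11.40 × 0.08206 × 528.15 / 0.331 = 1493 L

1490 L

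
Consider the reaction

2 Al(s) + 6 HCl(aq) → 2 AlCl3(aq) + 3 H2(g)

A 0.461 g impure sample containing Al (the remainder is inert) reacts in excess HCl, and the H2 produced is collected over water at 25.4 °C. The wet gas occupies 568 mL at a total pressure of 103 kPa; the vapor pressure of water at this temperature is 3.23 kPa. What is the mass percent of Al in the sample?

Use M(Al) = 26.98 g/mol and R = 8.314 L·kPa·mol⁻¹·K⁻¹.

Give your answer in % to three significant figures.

89.1 %

P(H2) = 103 − 3.23 = 99.77 kPa
n(H2) = PV/RT = (99.77 × 0.5680) / (8.314 × 298.55) = 0.02283 mol
n(Al) = (2/3) × 0.02283 = 0.01522 mol
m(Al) = 0.01522 × 26.98 = 0.4106 g
%Al = 0.4106 / 0.461 × 100 = 89.07%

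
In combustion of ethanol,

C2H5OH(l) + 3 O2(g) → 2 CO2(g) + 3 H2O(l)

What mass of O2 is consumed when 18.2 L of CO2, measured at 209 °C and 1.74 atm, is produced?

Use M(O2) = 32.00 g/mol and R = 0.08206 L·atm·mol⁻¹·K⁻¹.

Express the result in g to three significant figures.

n(CO2) = PV/RT = (1.74 × 18.2) / (0.08206 × 482.15) = 0.8004 mol
n(O2) = (3/2) × 0.8004 = 1.201 mol
m(O2) = 1.201 × 32.00 = 38.43 g

38.4 g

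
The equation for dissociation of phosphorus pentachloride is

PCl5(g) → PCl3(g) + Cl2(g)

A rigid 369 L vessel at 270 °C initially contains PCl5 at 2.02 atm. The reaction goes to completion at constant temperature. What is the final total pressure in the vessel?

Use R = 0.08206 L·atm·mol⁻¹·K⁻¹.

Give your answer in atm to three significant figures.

4.04 atm

At constant T and V, P ∝ n(gas): 1 mol gas → 2 mol gas.
P_final = (2/1) × 2.02 = 4.040 atm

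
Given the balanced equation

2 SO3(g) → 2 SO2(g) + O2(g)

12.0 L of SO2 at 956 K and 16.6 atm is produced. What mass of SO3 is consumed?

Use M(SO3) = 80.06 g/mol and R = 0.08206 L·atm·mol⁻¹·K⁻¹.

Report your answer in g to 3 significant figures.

203 g

n(SO2) = PV/RT = (16.6 × 12.0) / (0.08206 × 956) = 2.539 mol
n(SO3) = (2/2) × 2.539 = 2.539 mol
m(SO3) = 2.539 × 80.06 = 203.3 g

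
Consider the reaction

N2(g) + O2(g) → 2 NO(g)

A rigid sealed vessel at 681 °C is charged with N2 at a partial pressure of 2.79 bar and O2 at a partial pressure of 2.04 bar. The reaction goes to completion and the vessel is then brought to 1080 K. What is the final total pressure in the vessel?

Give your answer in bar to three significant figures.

5.47 bar

With V and T fixed, P_i ∝ n_i, so the mole ratios apply directly to partial pressures at 681 °C.
P(O2) required for 2.79 bar of N2 = (1/1) × 2.79 = 2.790 bar; available 2.04 bar, so O2 is limiting.
P(N2) remaining = 2.79 − (1/1) × 2.04 = 0.7500 bar
P(gaseous products) = (2)/1 × 2.04 = 4.080 bar
P_total at 681 °C = 0.7500 + 4.080 = 4.830 bar
Scaling to 1080 K: P = 4.830 × 1080/954.15 = 5.467 bar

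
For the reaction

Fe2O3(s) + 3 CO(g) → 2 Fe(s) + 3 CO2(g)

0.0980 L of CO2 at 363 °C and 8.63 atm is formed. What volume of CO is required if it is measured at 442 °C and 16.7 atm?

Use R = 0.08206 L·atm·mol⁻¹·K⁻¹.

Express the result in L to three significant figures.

n(CO2) = PV/RT = (8.63 × 0.0980) / (0.08206 × 636.15) = 0.01620 mol
n(CO) = (3/3) × 0.01620 = 0.01620 mol
V = nRT/P = 0.01620 × 0.08206 × 715.15 / 16.7 = 0.05693 L

0.0569 L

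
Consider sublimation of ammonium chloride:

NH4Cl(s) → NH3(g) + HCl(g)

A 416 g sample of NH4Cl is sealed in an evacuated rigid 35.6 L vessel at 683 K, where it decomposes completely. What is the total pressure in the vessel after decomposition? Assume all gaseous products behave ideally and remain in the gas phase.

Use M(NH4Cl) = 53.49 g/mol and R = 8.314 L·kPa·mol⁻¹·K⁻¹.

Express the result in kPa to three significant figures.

n(NH4Cl) = 416 / 53.49 = 7.777 mol
n(gas produced) = (2/1) × 7.777 = 15.55 mol
P = nRT/V = 15.55 × 8.314 × 683 / 35.6 = 2480 kPa

2480 kPa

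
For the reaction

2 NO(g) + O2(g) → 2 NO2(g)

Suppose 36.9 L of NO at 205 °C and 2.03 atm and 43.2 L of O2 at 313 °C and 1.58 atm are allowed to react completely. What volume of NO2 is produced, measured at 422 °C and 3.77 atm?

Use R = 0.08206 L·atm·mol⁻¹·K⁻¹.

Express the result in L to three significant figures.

n(NO) = PV/RT = (2.03 × 36.9) / (0.08206 × 478.15) = 1.909 mol
n(O2) = PV/RT = (1.58 × 43.2) / (0.08206 × 586.15) = 1.419 mol
For 1.909 mol NO, stoichiometry requires (1/2) × 1.909 = 0.9545 mol O2; 1.419 mol is available, so NO is limiting.
n(NO2) = (2/2) × 1.909 = 1.909 mol
V(NO2) = nRT/P = 1.909 × 0.08206 × 695.15 / 3.77 = 28.89 L

28.9 L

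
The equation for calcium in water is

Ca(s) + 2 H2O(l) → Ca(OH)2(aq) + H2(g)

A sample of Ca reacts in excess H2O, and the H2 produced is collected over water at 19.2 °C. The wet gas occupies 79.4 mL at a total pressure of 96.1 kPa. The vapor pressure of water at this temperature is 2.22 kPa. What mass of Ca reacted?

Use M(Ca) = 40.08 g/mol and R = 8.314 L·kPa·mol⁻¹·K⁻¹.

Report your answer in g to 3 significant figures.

P(H2) = 96.1 − 2.22 = 93.88 kPa
n(H2) = PV/RT = (93.88 × 0.07940) / (8.314 × 292.35) = 0.003067 mol
n(Ca) = (1/1) × 0.003067 = 0.003067 mol
m(Ca) = 0.003067 × 40.08 = 0.1229 g

0.123 g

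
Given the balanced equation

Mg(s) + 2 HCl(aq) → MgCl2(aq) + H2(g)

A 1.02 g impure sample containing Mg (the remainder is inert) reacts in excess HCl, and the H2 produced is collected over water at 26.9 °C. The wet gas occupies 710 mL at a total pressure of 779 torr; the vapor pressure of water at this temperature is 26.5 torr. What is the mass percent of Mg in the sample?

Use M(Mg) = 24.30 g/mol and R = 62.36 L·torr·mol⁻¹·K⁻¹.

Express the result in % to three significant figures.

P(H2) = 779 − 26.5 = 752.5 torr
n(H2) = PV/RT = (752.5 × 0.7100) / (62.36 × 300.05) = 0.02855 mol
n(Mg) = (1/1) × 0.02855 = 0.02855 mol
m(Mg) = 0.02855 × 24.30 = 0.6938 g
%Mg = 0.6938 / 1.02 × 100 = 68.02%

68.0 %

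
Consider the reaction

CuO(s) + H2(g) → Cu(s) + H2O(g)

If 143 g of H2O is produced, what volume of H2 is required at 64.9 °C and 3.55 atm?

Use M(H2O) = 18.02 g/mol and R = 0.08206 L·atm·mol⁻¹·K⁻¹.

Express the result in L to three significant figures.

n(H2O) = 143.0 / 18.02 = 7.936 mol
n(H2) = (1/1) × 7.936 = 7.936 mol
V = nRT/P = 7.936 × 0.08206 × 338.05 / 3.55 = 62.01 L

62.0 L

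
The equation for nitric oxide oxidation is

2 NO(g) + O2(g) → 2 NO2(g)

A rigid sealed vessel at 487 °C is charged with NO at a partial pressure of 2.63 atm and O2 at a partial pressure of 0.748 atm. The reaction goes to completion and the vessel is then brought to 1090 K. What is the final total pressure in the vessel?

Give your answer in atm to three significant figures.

Because the vessel is rigid and T is held at 487 °C, work the stoichiometry in partial pressures (P_i = n_iRT/V).
P(O2) required for 2.63 atm of NO = (1/2) × 2.63 = 1.315 atm; available 0.748 atm, so O2 is limiting.
P(NO) remaining = 2.63 − (2/1) × 0.748 = 1.134 atm
P(gaseous products) = (2)/1 × 0.748 = 1.496 atm
P_total at 487 °C = 1.134 + 1.496 = 2.630 atm
Scaling to 1090 K: P = 2.630 × 1090/760.15 = 3.771 atm

3.77 atm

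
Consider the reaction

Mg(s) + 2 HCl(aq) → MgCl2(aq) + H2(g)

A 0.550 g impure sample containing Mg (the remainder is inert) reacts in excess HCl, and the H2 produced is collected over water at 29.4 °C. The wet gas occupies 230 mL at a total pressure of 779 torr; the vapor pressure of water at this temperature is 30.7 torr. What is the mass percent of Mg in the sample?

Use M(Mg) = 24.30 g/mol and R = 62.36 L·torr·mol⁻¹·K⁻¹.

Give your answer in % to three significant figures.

P(H2) = 779 − 30.7 = 748.3 torr
n(H2) = PV/RT = (748.3 × 0.2300) / (62.36 × 302.55) = 0.009122 mol
n(Mg) = (1/1) × 0.009122 = 0.009122 mol
m(Mg) = 0.009122 × 24.30 = 0.2217 g
%Mg = 0.2217 / 0.550 × 100 = 40.31%

40.3 %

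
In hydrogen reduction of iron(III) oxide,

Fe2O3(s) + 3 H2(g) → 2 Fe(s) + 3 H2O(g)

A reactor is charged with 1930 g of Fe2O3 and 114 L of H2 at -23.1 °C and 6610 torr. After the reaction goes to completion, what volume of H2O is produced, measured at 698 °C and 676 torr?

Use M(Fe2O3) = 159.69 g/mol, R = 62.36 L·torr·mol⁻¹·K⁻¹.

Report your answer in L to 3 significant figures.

3250 L

n(Fe2O3) = 1930 / 159.69 = 12.09 mol
n(H2) = PV/RT = (6610 × 114) / (62.36 × 250.05) = 48.33 mol
For 12.09 mol Fe2O3, stoichiometry requires (3/1) × 12.09 = 36.27 mol H2; 48.33 mol is available, so Fe2O3 is limiting.
n(H2O) = (3/1) × 12.09 = 36.27 mol
V(H2O) = nRT/P = 36.27 × 62.36 × 971.15 / 676 = 3249 L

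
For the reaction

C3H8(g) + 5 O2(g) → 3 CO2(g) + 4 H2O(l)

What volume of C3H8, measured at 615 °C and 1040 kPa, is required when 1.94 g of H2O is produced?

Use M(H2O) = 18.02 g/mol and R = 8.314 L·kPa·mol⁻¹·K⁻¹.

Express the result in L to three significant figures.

n(H2O) = 1.940 / 18.02 = 0.1077 mol
n(C3H8) = (1/4) × 0.1077 = 0.02693 mol
V = nRT/P = 0.02693 × 8.314 × 888.15 / 1040 = 0.1912 L

0.191 L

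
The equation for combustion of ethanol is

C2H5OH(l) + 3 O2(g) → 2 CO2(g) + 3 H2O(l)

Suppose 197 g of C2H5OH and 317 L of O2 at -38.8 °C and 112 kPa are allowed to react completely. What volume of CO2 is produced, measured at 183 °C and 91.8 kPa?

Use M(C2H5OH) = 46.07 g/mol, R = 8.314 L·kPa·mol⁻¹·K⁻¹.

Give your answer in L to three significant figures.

353 L

n(C2H5OH) = 197 / 46.07 = 4.276 mol
n(O2) = PV/RT = (112 × 317) / (8.314 × 234.35) = 18.22 mol
For 4.276 mol C2H5OH, stoichiometry requires (3/1) × 4.276 = 12.83 mol O2; 18.22 mol is available, so C2H5OH is limiting.
n(CO2) = (2/1) × 4.276 = 8.552 mol
V(CO2) = nRT/P = 8.552 × 8.314 × 456.15 / 91.8 = 353.3 L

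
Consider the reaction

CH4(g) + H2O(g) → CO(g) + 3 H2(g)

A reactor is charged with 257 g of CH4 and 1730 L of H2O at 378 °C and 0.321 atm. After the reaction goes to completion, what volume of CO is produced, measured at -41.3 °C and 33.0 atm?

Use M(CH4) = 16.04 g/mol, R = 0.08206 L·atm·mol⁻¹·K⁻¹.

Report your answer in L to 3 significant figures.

5.99 L

n(CH4) = 257 / 16.04 = 16.02 mol
n(H2O) = PV/RT = (0.321 × 1730) / (0.08206 × 651.15) = 10.39 mol
For 16.02 mol CH4, stoichiometry requires (1/1) × 16.02 = 16.02 mol H2O; 10.39 mol is available, so H2O is limiting.
n(CO) = (1/1) × 10.39 = 10.39 mol
V(CO) = nRT/P = 10.39 × 0.08206 × 231.85 / 33.0 = 5.990 L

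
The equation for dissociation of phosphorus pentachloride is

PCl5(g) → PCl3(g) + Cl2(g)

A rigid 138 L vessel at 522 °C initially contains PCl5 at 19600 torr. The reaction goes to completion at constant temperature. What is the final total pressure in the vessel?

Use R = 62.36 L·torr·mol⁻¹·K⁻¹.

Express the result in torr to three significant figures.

At constant T and V, P ∝ n(gas): 1 mol gas → 2 mol gas.
P_final = (2/1) × 19600 = 39200 torr

39200 torr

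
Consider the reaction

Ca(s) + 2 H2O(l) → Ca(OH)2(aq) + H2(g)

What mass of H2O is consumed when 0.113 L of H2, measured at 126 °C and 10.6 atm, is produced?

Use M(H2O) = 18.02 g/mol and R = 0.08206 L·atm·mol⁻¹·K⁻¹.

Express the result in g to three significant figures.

1.32 g

n(H2) = PV/RT = (10.6 × 0.113) / (0.08206 × 399.15) = 0.03657 mol
n(H2O) = (2/1) × 0.03657 = 0.07314 mol
m(H2O) = 0.07314 × 18.02 = 1.318 g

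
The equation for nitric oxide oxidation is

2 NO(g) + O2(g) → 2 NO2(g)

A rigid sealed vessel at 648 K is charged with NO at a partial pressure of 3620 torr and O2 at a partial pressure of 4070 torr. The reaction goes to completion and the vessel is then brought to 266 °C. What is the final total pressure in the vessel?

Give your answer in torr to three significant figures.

4890 torr

At constant V, partial pressures at 648 K are proportional to moles, so apply stoichiometry directly to pressures.
P(O2) required for 3620 torr of NO = (1/2) × 3620 = 1810 torr; available 4070 torr, so NO is limiting.
P(O2) remaining = 4070 − (1/2) × 3620 = 2260 torr
P(gaseous products) = (2)/2 × 3620 = 3620 torr
P_total at 648 K = 2260 + 3620 = 5880 torr
Scaling to 266 °C: P = 5880 × 539.15/648 = 4892 torr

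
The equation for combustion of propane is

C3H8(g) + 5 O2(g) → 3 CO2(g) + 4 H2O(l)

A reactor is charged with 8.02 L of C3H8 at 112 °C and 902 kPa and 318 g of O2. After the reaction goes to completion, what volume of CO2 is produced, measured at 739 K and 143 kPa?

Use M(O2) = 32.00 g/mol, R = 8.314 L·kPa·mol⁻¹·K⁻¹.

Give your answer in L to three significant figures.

256 L

n(C3H8) = PV/RT = (902 × 8.02) / (8.314 × 385.15) = 2.259 mol
n(O2) = 318 / 32.00 = 9.938 mol
For 2.259 mol C3H8, stoichiometry requires (5/1) × 2.259 = 11.29 mol O2; 9.938 mol is available, so O2 is limiting.
n(CO2) = (3/5) × 9.938 = 5.963 mol
V(CO2) = nRT/P = 5.963 × 8.314 × 739 / 143 = 256.2 L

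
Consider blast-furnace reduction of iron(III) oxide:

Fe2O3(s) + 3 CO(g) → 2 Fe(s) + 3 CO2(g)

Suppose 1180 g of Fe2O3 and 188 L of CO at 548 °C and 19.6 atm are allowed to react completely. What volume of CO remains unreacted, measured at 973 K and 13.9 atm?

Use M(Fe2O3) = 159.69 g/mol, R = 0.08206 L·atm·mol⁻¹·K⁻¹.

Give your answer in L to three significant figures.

187 L

n(Fe2O3) = 1180 / 159.69 = 7.389 mol
n(CO) = PV/RT = (19.6 × 188) / (0.08206 × 821.15) = 54.68 mol
For 7.389 mol Fe2O3, stoichiometry requires (3/1) × 7.389 = 22.17 mol CO; 54.68 mol is available, so Fe2O3 is limiting.
n(CO) consumed = (3/1) × 7.389 = 22.17 mol; remaining = 54.68 − 22.17 = 32.51 mol
V(CO) = nRT/P = 32.51 × 0.08206 × 973 / 13.9 = 186.7 L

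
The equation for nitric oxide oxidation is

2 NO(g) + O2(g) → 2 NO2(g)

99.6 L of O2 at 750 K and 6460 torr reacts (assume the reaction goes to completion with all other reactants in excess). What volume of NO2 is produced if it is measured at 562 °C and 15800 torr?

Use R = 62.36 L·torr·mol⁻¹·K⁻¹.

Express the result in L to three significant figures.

90.7 L

n(O2) = PV/RT = (6460 × 99.6) / (62.36 × 750) = 13.76 mol
n(NO2) = (2/1) × 13.76 = 27.52 mol
V = nRT/P = 27.52 × 62.36 × 835.15 / 15800 = 90.71 L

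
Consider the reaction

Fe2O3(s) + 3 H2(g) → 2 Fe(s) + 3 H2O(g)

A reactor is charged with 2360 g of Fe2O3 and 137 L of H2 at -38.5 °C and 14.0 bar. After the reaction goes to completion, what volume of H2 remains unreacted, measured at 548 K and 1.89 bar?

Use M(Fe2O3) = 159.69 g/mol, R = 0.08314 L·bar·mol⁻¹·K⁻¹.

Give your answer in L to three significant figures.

n(Fe2O3) = 2360 / 159.69 = 14.78 mol
n(H2) = PV/RT = (14.0 × 137) / (0.08314 × 234.65) = 98.31 mol
For 14.78 mol Fe2O3, stoichiometry requires (3/1) × 14.78 = 44.34 mol H2; 98.31 mol is available, so Fe2O3 is limiting.
n(H2) consumed = (3/1) × 14.78 = 44.34 mol; remaining = 98.31 − 44.34 = 53.97 mol
V(H2) = nRT/P = 53.97 × 0.08314 × 548 / 1.89 = 1301 L

1300 L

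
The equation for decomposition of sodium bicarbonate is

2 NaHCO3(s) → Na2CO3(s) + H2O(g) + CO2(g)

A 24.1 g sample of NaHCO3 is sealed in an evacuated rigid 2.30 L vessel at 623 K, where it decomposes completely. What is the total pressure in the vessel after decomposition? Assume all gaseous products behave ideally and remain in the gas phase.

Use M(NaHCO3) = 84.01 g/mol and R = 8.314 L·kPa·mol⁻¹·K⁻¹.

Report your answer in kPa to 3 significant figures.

646 kPa

n(NaHCO3) = 24.1 / 84.01 = 0.2869 mol
n(gas produced) = (2/2) × 0.2869 = 0.2869 mol
P = nRT/V = 0.2869 × 8.314 × 623 / 2.30 = 646.1 kPa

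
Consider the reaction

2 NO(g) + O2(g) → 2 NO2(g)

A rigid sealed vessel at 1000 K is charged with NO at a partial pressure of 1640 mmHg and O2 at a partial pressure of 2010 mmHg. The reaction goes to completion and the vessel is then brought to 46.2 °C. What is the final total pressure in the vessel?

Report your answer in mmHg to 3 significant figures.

Because the vessel is rigid and T is held at 1000 K, work the stoichiometry in partial pressures (P_i = n_iRT/V).
P(O2) required for 1640 mmHg of NO = (1/2) × 1640 = 820.0 mmHg; available 2010 mmHg, so NO is limiting.
P(O2) remaining = 2010 − (1/2) × 1640 = 1190 mmHg
P(gaseous products) = (2)/2 × 1640 = 1640 mmHg
P_total at 1000 K = 1190 + 1640 = 2830 mmHg
Scaling to 46.2 °C: P = 2830 × 319.35/1000 = 903.8 mmHg

904 mmHg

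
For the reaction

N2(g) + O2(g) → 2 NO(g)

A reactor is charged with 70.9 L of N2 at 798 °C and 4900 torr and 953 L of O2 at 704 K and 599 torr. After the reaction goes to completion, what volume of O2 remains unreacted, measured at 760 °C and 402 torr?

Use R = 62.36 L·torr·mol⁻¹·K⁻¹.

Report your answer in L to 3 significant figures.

1250 L

n(N2) = PV/RT = (4900 × 70.9) / (62.36 × 1071.15) = 5.201 mol
n(O2) = PV/RT = (599 × 953) / (62.36 × 704) = 13.00 mol
For 5.201 mol N2, stoichiometry requires (1/1) × 5.201 = 5.201 mol O2; 13.00 mol is available, so N2 is limiting.
n(O2) consumed = (1/1) × 5.201 = 5.201 mol; remaining = 13.00 − 5.201 = 7.799 mol
V(O2) = nRT/P = 7.799 × 62.36 × 1033.15 / 402 = 1250 L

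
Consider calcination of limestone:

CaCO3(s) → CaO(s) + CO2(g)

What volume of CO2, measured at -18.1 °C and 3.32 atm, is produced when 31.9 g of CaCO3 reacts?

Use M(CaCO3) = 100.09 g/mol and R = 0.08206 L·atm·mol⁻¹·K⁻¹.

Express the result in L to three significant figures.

n(CaCO3) = 31.90 / 100.09 = 0.3187 mol
n(CO2) = (1/1) × 0.3187 = 0.3187 mol
V = nRT/P = 0.3187 × 0.08206 × 255.05 / 3.32 = 2.009 L

2.01 L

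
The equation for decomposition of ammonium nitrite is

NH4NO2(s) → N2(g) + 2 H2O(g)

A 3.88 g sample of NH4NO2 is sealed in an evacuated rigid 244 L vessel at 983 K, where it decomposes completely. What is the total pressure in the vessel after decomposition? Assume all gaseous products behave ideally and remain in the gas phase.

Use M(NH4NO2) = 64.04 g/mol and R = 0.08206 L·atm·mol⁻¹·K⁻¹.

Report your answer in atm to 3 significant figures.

n(NH4NO2) = 3.88 / 64.04 = 0.06059 mol
n(gas produced) = (3/1) × 0.06059 = 0.1818 mol
P = nRT/V = 0.1818 × 0.08206 × 983 / 244 = 0.06010 atm

0.0601 atm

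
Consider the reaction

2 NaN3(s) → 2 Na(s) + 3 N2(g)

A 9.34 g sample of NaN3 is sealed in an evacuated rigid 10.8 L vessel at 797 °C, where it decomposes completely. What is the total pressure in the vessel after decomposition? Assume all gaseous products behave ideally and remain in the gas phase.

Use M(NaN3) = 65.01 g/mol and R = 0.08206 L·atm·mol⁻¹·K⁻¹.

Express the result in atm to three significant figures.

1.75 atm

n(NaN3) = 9.34 / 65.01 = 0.1437 mol
n(gas produced) = (3/2) × 0.1437 = 0.2155 mol
P = nRT/V = 0.2155 × 0.08206 × 1070.15 / 10.8 = 1.752 atm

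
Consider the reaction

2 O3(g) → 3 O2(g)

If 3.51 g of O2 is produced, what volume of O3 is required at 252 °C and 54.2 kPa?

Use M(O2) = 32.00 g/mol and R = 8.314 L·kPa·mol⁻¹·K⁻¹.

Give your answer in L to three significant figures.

5.89 L

n(O2) = 3.510 / 32.00 = 0.1097 mol
n(O3) = (2/3) × 0.1097 = 0.07313 mol
V = nRT/P = 0.07313 × 8.314 × 525.15 / 54.2 = 5.891 L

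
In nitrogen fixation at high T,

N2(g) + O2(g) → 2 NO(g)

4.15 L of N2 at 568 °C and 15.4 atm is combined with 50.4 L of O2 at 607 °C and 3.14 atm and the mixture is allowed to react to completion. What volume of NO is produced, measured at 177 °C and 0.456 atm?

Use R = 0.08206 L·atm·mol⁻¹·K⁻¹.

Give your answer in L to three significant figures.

n(N2) = PV/RT = (15.4 × 4.15) / (0.08206 × 841.15) = 0.9259 mol
n(O2) = PV/RT = (3.14 × 50.4) / (0.08206 × 880.15) = 2.191 mol
For 0.9259 mol N2, stoichiometry requires (1/1) × 0.9259 = 0.9259 mol O2; 2.191 mol is available, so N2 is limiting.
n(NO) = (2/1) × 0.9259 = 1.852 mol
V(NO) = nRT/P = 1.852 × 0.08206 × 450.15 / 0.456 = 150.0 L

150 L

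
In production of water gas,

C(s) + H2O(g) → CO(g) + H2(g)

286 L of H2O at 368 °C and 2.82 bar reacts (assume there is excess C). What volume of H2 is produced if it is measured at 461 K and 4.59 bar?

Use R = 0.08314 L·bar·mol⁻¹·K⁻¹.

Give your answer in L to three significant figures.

n(H2O) = PV/RT = (2.82 × 286) / (0.08314 × 641.15) = 15.13 mol
n(H2) = (1/1) × 15.13 = 15.13 mol
V = nRT/P = 15.13 × 0.08314 × 461 / 4.59 = 126.3 L

126 L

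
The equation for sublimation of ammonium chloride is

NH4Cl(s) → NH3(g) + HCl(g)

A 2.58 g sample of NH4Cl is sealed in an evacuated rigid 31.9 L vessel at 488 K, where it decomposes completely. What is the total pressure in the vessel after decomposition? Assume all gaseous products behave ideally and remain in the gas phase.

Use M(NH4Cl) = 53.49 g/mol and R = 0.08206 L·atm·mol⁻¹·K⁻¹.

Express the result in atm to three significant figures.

0.121 atm

n(NH4Cl) = 2.58 / 53.49 = 0.04823 mol
n(gas produced) = (2/1) × 0.04823 = 0.09646 mol
P = nRT/V = 0.09646 × 0.08206 × 488 / 31.9 = 0.1211 atm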